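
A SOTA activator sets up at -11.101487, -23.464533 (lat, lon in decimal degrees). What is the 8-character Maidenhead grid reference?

HH88gv45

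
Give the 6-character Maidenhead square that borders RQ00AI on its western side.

QQ90xi

Longitude subsquare a = 0; −1 → -1, wraps to 23 = x, carry into square.
Longitude square 0; −1 → -1, wraps to 9, carry into field.
Longitude field R = 17; −1 → 16 = Q.
The latitude characters are unchanged.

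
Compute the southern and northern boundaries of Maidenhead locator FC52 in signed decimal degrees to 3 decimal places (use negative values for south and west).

-68.000, -67.000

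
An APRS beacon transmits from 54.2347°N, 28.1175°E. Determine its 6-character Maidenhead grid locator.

KO44bf

Add 180° to longitude and 90° to latitude: 208.1175, 144.2347.
Field: 208.1175/20 → 10 → K, 144.2347/10 → 14 → O; chars KO.
Square: 8.1175/2 → 4, 4.2347/1 → 4; chars 44.
Subsquare: 0.1175/0.0833333 → 1 → b, 0.2347/0.0416667 → 5 → f; chars bf.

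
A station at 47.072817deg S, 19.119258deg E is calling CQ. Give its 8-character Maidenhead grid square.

Add 180° to longitude and 90° to latitude: 199.11926, 42.92718.
Field: 199.11926/20 → 9 → J, 42.92718/10 → 4 → E; chars JE.
Square: 19.11926/2 → 9, 2.92718/1 → 2; chars 92.
Subsquare: 1.11926/0.0833333 → 13 → n, 0.92718/0.0416667 → 22 → w; chars nw.
Extended square: 0.03592/0.00833333 → 4, 0.01052/0.00416667 → 2; chars 42.

JE92nw42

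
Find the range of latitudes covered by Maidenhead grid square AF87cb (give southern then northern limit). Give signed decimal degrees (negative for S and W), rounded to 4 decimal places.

-32.9583, -32.9167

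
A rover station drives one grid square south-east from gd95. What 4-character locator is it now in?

HD04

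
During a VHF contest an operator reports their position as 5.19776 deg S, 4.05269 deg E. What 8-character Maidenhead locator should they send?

JI24at62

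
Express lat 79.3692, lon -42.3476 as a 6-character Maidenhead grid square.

GQ89ti

Shift to the Maidenhead origin (180°W, 90°S): lon 137.6524, lat 169.3692.
Field: 137.6524/20 → 6 → G, 169.3692/10 → 16 → Q; chars GQ.
Square: 17.6524/2 → 8, 9.3692/1 → 9; chars 89.
Subsquare: 1.6524/0.0833333 → 19 → t, 0.3692/0.0416667 → 8 → i; chars ti.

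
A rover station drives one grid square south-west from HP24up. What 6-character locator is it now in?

Longitude subsquare u = 20; −1 → 19 = t.
Latitude subsquare p = 15; −1 → 14 = o.

HP24to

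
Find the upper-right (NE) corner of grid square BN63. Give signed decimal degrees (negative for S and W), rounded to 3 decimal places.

44.000, -146.000

Field B=1, N=13: +1·20° lon, +13·10° lat → SW at lon -160°, lat 40°.
Square 6, 3: +6·2° lon, +3·1° lat → SW at lon -148°, lat 43°.
Cell spans 2° lon × 1° lat. NE corner is SW corner plus one full cell.
latitude 44.000, longitude -146.000.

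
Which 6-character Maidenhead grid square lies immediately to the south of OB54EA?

OB53ex

Latitude subsquare a = 0; −1 → -1, wraps to 23 = x, carry into square.
Latitude square 4; −1 → 3.
The longitude characters are unchanged.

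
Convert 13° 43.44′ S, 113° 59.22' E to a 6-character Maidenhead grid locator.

OH66xg

Offset from 180°W / 90°S: lon 293.9870°, lat 76.2760°.
Field: 293.9870/20 → 14 → O, 76.2760/10 → 7 → H; chars OH.
Square: 13.9870/2 → 6, 6.2760/1 → 6; chars 66.
Subsquare: 1.9870/0.0833333 → 23 → x, 0.2760/0.0416667 → 6 → g; chars xg.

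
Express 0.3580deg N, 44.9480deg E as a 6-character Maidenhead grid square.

LJ20li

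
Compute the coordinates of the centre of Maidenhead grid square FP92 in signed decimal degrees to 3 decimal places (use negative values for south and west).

62.500, -61.000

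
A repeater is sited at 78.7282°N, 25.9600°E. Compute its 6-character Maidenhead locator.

KQ28xr

Add 180° to longitude and 90° to latitude: 205.9600, 168.7282.
Field (20°×10°, letters A–R): 205.9600/20 → 10 → K, 168.7282/10 → 16 → Q; chars KQ.
Square (2°×1°, digits 0–9): 5.9600/2 → 2, 8.7282/1 → 8; chars 28.
Subsquare (5′×2.5′, letters a–x): 1.9600/0.0833333 → 23 → x, 0.7282/0.0416667 → 17 → r; chars xr.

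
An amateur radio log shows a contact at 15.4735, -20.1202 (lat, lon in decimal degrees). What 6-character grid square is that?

HK95wl

Offset from 180°W / 90°S: lon 159.8798°, lat 105.4735°.
Field: lon ⌊159.8798/20⌋ = 7 → H; lat ⌊105.4735/10⌋ = 10 → K.
Square: lon ⌊19.8798/2⌋ = 9; lat ⌊5.4735/1⌋ = 5.
Subsquare: lon ⌊1.8798/0.0833333⌋ = 22 → w; lat ⌊0.4735/0.0416667⌋ = 11 → l.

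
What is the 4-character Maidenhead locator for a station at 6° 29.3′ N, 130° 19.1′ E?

PJ56

Add 180° to longitude and 90° to latitude: 310.32, 96.49.
Field: lon ⌊310.32/20⌋ = 15 → P; lat ⌊96.49/10⌋ = 9 → J.
Square: lon ⌊10.32/2⌋ = 5; lat ⌊6.49/1⌋ = 6.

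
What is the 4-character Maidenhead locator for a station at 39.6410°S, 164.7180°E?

Offset from 180°W / 90°S: lon 344.72°, lat 50.36°.
Field: 344.72/20 → 17 → R, 50.36/10 → 5 → F; chars RF.
Square: 4.72/2 → 2, 0.36/1 → 0; chars 20.

RF20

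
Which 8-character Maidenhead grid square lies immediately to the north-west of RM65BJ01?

RM65aj92

Longitude extended square 0; −1 → -1, wraps to 9, carry into subsquare.
Longitude subsquare b = 1; −1 → 0 = a.
Latitude extended square 1; +1 → 2.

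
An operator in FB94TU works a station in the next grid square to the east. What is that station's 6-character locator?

FB94uu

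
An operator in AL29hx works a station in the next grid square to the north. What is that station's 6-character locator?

AM20ha

Latitude subsquare x = 23; +1 → 24, wraps to 0 = a, carry into square.
Latitude square 9; +1 → 10, wraps to 0, carry into field.
Latitude field L = 11; +1 → 12 = M.
The longitude characters are unchanged.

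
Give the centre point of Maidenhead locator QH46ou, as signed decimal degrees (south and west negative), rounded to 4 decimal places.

Field Q=16, H=7: +16·20° lon, +7·10° lat → SW at lon 140°, lat -20°.
Square 4, 6: +4·2° lon, +6·1° lat → SW at lon 148°, lat -14°.
Subsquare o=14, u=20: +14·0.0833333° lon, +20·0.0416667° lat → SW at lon 149.167°, lat -13.1667°.
Cell spans 0.0833333° lon × 0.0416667° lat. Centre is SW corner plus half of each.
latitude -13.1458, longitude 149.2083.

-13.1458, 149.2083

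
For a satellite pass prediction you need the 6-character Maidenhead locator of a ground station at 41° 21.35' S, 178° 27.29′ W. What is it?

AE08sp

Add 180° to longitude and 90° to latitude: 1.5452, 48.6442.
Field (20°×10°, letters A–R): 1.5452/20 → 0 → A, 48.6442/10 → 4 → E; chars AE.
Square (2°×1°, digits 0–9): 1.5452/2 → 0, 8.6442/1 → 8; chars 08.
Subsquare (5′×2.5′, letters a–x): 1.5452/0.0833333 → 18 → s, 0.6442/0.0416667 → 15 → p; chars sp.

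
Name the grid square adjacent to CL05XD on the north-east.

CL15ae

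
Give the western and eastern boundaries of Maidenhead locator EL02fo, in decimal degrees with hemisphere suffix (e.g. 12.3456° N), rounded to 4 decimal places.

99.5833° W, 99.5000° W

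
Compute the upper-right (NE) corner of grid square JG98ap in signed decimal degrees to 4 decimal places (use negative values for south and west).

Field J=9, G=6: +9·20° lon, +6·10° lat → SW at lon 0°, lat -30°.
Square 9, 8: +9·2° lon, +8·1° lat → SW at lon 18°, lat -22°.
Subsquare a=0, p=15: +0·0.0833333° lon, +15·0.0416667° lat → SW at lon 18°, lat -21.375°.
Cell spans 0.0833333° lon × 0.0416667° lat. NE corner is SW corner plus one full cell.
latitude -21.3333, longitude 18.0833.

-21.3333, 18.0833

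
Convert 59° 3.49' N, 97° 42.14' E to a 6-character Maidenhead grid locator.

NO89ub

Offset from 180°W / 90°S: lon 277.7023°, lat 149.0582°.
Field: 277.7023/20 → 13 → N, 149.0582/10 → 14 → O; chars NO.
Square: 17.7023/2 → 8, 9.0582/1 → 9; chars 89.
Subsquare: 1.7023/0.0833333 → 20 → u, 0.0582/0.0416667 → 1 → b; chars ub.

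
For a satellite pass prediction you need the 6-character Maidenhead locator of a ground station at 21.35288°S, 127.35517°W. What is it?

CG68hp

Shift to the Maidenhead origin (180°W, 90°S): lon 52.6448, lat 68.6471.
Field (20°×10°, letters A–R): 52.6448/20 → 2 → C, 68.6471/10 → 6 → G; chars CG.
Square (2°×1°, digits 0–9): 12.6448/2 → 6, 8.6471/1 → 8; chars 68.
Subsquare (5′×2.5′, letters a–x): 0.6448/0.0833333 → 7 → h, 0.6471/0.0416667 → 15 → p; chars hp.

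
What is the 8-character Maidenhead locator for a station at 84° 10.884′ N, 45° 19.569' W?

GR74ie03

Offset from 180°W / 90°S: lon 134.67385°, lat 174.18140°.
Field (20°×10°, letters A–R): lon ⌊134.67385/20⌋ = 6 → G; lat ⌊174.18140/10⌋ = 17 → R.
Square (2°×1°, digits 0–9): lon ⌊14.67385/2⌋ = 7; lat ⌊4.18140/1⌋ = 4.
Subsquare (5′×2.5′, letters a–x): lon ⌊0.67385/0.0833333⌋ = 8 → i; lat ⌊0.18140/0.0416667⌋ = 4 → e.
Extended square (30″×15″, digits 0–9): lon ⌊0.00718/0.00833333⌋ = 0; lat ⌊0.01473/0.00416667⌋ = 3.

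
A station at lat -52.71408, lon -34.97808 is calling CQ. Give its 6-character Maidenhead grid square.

HD27mg

Shift to the Maidenhead origin (180°W, 90°S): lon 145.0219, lat 37.2859.
Field (20°×10°, letters A–R): lon ⌊145.0219/20⌋ = 7 → H; lat ⌊37.2859/10⌋ = 3 → D.
Square (2°×1°, digits 0–9): lon ⌊5.0219/2⌋ = 2; lat ⌊7.2859/1⌋ = 7.
Subsquare (5′×2.5′, letters a–x): lon ⌊1.0219/0.0833333⌋ = 12 → m; lat ⌊0.2859/0.0416667⌋ = 6 → g.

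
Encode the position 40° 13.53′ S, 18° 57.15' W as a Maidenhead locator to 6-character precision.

IE09ms

Add 180° to longitude and 90° to latitude: 161.0475, 49.7745.
Field: lon ⌊161.0475/20⌋ = 8 → I; lat ⌊49.7745/10⌋ = 4 → E.
Square: lon ⌊1.0475/2⌋ = 0; lat ⌊9.7745/1⌋ = 9.
Subsquare: lon ⌊1.0475/0.0833333⌋ = 12 → m; lat ⌊0.7745/0.0416667⌋ = 18 → s.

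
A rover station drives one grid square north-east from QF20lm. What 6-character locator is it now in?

QF20mn

Longitude subsquare l = 11; +1 → 12 = m.
Latitude subsquare m = 12; +1 → 13 = n.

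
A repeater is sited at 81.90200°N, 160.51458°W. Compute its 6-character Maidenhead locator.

AR91rv

Offset from 180°W / 90°S: lon 19.4854°, lat 171.9020°.
Field: 19.4854/20 → 0 → A, 171.9020/10 → 17 → R; chars AR.
Square: 19.4854/2 → 9, 1.9020/1 → 1; chars 91.
Subsquare: 1.4854/0.0833333 → 17 → r, 0.9020/0.0416667 → 21 → v; chars rv.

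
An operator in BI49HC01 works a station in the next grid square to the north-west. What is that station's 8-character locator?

Longitude extended square 0; −1 → -1, wraps to 9, carry into subsquare.
Longitude subsquare h = 7; −1 → 6 = g.
Latitude extended square 1; +1 → 2.

BI49gc92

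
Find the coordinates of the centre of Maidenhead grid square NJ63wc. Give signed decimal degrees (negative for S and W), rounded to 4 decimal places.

3.1042, 93.8750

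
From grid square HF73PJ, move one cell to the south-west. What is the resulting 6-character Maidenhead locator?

HF73oi

Longitude subsquare p = 15; −1 → 14 = o.
Latitude subsquare j = 9; −1 → 8 = i.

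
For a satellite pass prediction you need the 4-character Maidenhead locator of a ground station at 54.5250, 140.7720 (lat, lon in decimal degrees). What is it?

QO04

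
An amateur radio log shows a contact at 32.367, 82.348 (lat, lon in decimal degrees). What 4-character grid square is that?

NM12

Offset from 180°W / 90°S: lon 262.35°, lat 122.37°.
Field (20°×10°, letters A–R): 262.35/20 → 13 → N, 122.37/10 → 12 → M; chars NM.
Square (2°×1°, digits 0–9): 2.35/2 → 1, 2.37/1 → 2; chars 12.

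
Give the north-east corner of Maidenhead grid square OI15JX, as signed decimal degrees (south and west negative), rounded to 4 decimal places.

-4.0000, 102.8333

Field O=14, I=8: +14·20° lon, +8·10° lat → SW at lon 100°, lat -10°.
Square 1, 5: +1·2° lon, +5·1° lat → SW at lon 102°, lat -5°.
Subsquare j=9, x=23: +9·0.0833333° lon, +23·0.0416667° lat → SW at lon 102.75°, lat -4.04167°.
Cell spans 0.0833333° lon × 0.0416667° lat. NE corner is SW corner plus one full cell.
latitude -4.0000, longitude 102.8333.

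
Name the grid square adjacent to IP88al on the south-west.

IP78xk

Longitude subsquare a = 0; −1 → -1, wraps to 23 = x, carry into square.
Longitude square 8; −1 → 7.
Latitude subsquare l = 11; −1 → 10 = k.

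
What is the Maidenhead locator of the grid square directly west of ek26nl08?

Longitude extended square 0; −1 → -1, wraps to 9, carry into subsquare.
Longitude subsquare n = 13; −1 → 12 = m.
The latitude characters are unchanged.

EK26ml98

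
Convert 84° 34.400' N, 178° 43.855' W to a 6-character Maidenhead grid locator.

AR04pn

Shift to the Maidenhead origin (180°W, 90°S): lon 1.2691, lat 174.5733.
Field (20°×10°, letters A–R): lon ⌊1.2691/20⌋ = 0 → A; lat ⌊174.5733/10⌋ = 17 → R.
Square (2°×1°, digits 0–9): lon ⌊1.2691/2⌋ = 0; lat ⌊4.5733/1⌋ = 4.
Subsquare (5′×2.5′, letters a–x): lon ⌊1.2691/0.0833333⌋ = 15 → p; lat ⌊0.5733/0.0416667⌋ = 13 → n.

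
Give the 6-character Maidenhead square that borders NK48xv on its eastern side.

Longitude subsquare x = 23; +1 → 24, wraps to 0 = a, carry into square.
Longitude square 4; +1 → 5.
The latitude characters are unchanged.

NK58av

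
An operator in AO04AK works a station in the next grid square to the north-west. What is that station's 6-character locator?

RO94xl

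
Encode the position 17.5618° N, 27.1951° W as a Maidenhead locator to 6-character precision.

HK67jn

Shift to the Maidenhead origin (180°W, 90°S): lon 152.8049, lat 107.5618.
Field: lon ⌊152.8049/20⌋ = 7 → H; lat ⌊107.5618/10⌋ = 10 → K.
Square: lon ⌊12.8049/2⌋ = 6; lat ⌊7.5618/1⌋ = 7.
Subsquare: lon ⌊0.8049/0.0833333⌋ = 9 → j; lat ⌊0.5618/0.0416667⌋ = 13 → n.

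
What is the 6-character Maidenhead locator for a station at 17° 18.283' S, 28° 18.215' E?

Offset from 180°W / 90°S: lon 208.3036°, lat 72.6953°.
Field: 208.3036/20 → 10 → K, 72.6953/10 → 7 → H; chars KH.
Square: 8.3036/2 → 4, 2.6953/1 → 2; chars 42.
Subsquare: 0.3036/0.0833333 → 3 → d, 0.6953/0.0416667 → 16 → q; chars dq.

KH42dq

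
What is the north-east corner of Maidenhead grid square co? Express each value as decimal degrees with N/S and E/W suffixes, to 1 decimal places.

60.0° N, 120.0° W

Field C=2, O=14: +2·20° lon, +14·10° lat → SW at lon -140°, lat 50°.
Cell spans 20° lon × 10° lat. NE corner is SW corner plus one full cell.
latitude 60.0° N, longitude 120.0° W.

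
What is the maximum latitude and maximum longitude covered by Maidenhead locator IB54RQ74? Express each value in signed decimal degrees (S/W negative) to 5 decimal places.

-75.31250, -8.51667

Field I=8, B=1: +8·20° lon, +1·10° lat → SW at lon -20°, lat -80°.
Square 5, 4: +5·2° lon, +4·1° lat → SW at lon -10°, lat -76°.
Subsquare r=17, q=16: +17·0.0833333° lon, +16·0.0416667° lat → SW at lon -8.58333°, lat -75.3333°.
Extended square 7, 4: +7·0.00833333° lon, +4·0.00416667° lat → SW at lon -8.525°, lat -75.3167°.
Cell spans 0.00833333° lon × 0.00416667° lat. NE corner is SW corner plus one full cell.
latitude -75.31250, longitude -8.51667.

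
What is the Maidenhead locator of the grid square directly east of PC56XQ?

PC66aq

Longitude subsquare x = 23; +1 → 24, wraps to 0 = a, carry into square.
Longitude square 5; +1 → 6.
The latitude characters are unchanged.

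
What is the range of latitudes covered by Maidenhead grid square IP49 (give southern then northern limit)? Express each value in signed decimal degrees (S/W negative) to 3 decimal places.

69.000, 70.000

Field I=8, P=15: +8·20° lon, +15·10° lat → SW at lon -20°, lat 60°.
Square 4, 9: +4·2° lon, +9·1° lat → SW at lon -12°, lat 69°.
Cell spans 2° lon × 1° lat.
south 69.000, north 70.000.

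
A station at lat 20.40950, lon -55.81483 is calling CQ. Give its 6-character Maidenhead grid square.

GL20cj

Shift to the Maidenhead origin (180°W, 90°S): lon 124.1852, lat 110.4095.
Field (20°×10°, letters A–R): lon ⌊124.1852/20⌋ = 6 → G; lat ⌊110.4095/10⌋ = 11 → L.
Square (2°×1°, digits 0–9): lon ⌊4.1852/2⌋ = 2; lat ⌊0.4095/1⌋ = 0.
Subsquare (5′×2.5′, letters a–x): lon ⌊0.1852/0.0833333⌋ = 2 → c; lat ⌊0.4095/0.0416667⌋ = 9 → j.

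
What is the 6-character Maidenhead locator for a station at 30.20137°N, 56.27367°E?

LM80de

Shift to the Maidenhead origin (180°W, 90°S): lon 236.2737, lat 120.2014.
Field: lon ⌊236.2737/20⌋ = 11 → L; lat ⌊120.2014/10⌋ = 12 → M.
Square: lon ⌊16.2737/2⌋ = 8; lat ⌊0.2014/1⌋ = 0.
Subsquare: lon ⌊0.2737/0.0833333⌋ = 3 → d; lat ⌊0.2014/0.0416667⌋ = 4 → e.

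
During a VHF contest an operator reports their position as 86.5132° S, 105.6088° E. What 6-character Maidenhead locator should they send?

Shift to the Maidenhead origin (180°W, 90°S): lon 285.6088, lat 3.4868.
Field: 285.6088/20 → 14 → O, 3.4868/10 → 0 → A; chars OA.
Square: 5.6088/2 → 2, 3.4868/1 → 3; chars 23.
Subsquare: 1.6088/0.0833333 → 19 → t, 0.4868/0.0416667 → 11 → l; chars tl.

OA23tl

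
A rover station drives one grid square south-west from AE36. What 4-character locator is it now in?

AE25

Longitude square 3; −1 → 2.
Latitude square 6; −1 → 5.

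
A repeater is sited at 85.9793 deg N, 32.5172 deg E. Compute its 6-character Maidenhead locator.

KR65gx

Shift to the Maidenhead origin (180°W, 90°S): lon 212.5172, lat 175.9793.
Field (20°×10°, letters A–R): 212.5172/20 → 10 → K, 175.9793/10 → 17 → R; chars KR.
Square (2°×1°, digits 0–9): 12.5172/2 → 6, 5.9793/1 → 5; chars 65.
Subsquare (5′×2.5′, letters a–x): 0.5172/0.0833333 → 6 → g, 0.9793/0.0416667 → 23 → x; chars gx.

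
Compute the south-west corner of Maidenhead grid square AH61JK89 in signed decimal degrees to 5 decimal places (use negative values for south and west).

-18.54583, -167.18333

Field A=0, H=7: +0·20° lon, +7·10° lat → SW at lon -180°, lat -20°.
Square 6, 1: +6·2° lon, +1·1° lat → SW at lon -168°, lat -19°.
Subsquare j=9, k=10: +9·0.0833333° lon, +10·0.0416667° lat → SW at lon -167.25°, lat -18.5833°.
Extended square 8, 9: +8·0.00833333° lon, +9·0.00416667° lat → SW at lon -167.183°, lat -18.5458°.
latitude -18.54583, longitude -167.18333.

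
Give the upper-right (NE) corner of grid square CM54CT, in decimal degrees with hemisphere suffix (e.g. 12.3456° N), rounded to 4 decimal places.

34.8333° N, 129.7500° W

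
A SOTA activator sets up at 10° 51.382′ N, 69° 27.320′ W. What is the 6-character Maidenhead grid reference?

Shift to the Maidenhead origin (180°W, 90°S): lon 110.5447, lat 100.8564.
Field: 110.5447/20 → 5 → F, 100.8564/10 → 10 → K; chars FK.
Square: 10.5447/2 → 5, 0.8564/1 → 0; chars 50.
Subsquare: 0.5447/0.0833333 → 6 → g, 0.8564/0.0416667 → 20 → u; chars gu.

FK50gu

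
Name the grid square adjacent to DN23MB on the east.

DN23nb

Longitude subsquare m = 12; +1 → 13 = n.
The latitude characters are unchanged.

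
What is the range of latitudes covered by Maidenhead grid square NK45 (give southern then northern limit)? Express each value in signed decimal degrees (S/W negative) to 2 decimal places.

15.00, 16.00

Field N=13, K=10: +13·20° lon, +10·10° lat → SW at lon 80°, lat 10°.
Square 4, 5: +4·2° lon, +5·1° lat → SW at lon 88°, lat 15°.
Cell spans 2° lon × 1° lat.
south 15.00, north 16.00.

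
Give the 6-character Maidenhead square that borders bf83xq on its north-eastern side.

BF93ar

Longitude subsquare x = 23; +1 → 24, wraps to 0 = a, carry into square.
Longitude square 8; +1 → 9.
Latitude subsquare q = 16; +1 → 17 = r.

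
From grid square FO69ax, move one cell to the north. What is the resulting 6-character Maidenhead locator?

Latitude subsquare x = 23; +1 → 24, wraps to 0 = a, carry into square.
Latitude square 9; +1 → 10, wraps to 0, carry into field.
Latitude field O = 14; +1 → 15 = P.
The longitude characters are unchanged.

FP60aa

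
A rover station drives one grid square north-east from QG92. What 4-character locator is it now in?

Longitude square 9; +1 → 10, wraps to 0, carry into field.
Longitude field Q = 16; +1 → 17 = R.
Latitude square 2; +1 → 3.

RG03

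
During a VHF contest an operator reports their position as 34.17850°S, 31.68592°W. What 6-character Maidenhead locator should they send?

HF45dt

Add 180° to longitude and 90° to latitude: 148.3141, 55.8215.
Field: 148.3141/20 → 7 → H, 55.8215/10 → 5 → F; chars HF.
Square: 8.3141/2 → 4, 5.8215/1 → 5; chars 45.
Subsquare: 0.3141/0.0833333 → 3 → d, 0.8215/0.0416667 → 19 → t; chars dt.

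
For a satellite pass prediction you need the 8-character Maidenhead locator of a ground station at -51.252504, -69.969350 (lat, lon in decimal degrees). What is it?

Add 180° to longitude and 90° to latitude: 110.03065, 38.74750.
Field (20°×10°, letters A–R): 110.03065/20 → 5 → F, 38.74750/10 → 3 → D; chars FD.
Square (2°×1°, digits 0–9): 10.03065/2 → 5, 8.74750/1 → 8; chars 58.
Subsquare (5′×2.5′, letters a–x): 0.03065/0.0833333 → 0 → a, 0.74750/0.0416667 → 17 → r; chars ar.
Extended square (30″×15″, digits 0–9): 0.03065/0.00833333 → 3, 0.03916/0.00416667 → 9; chars 39.

FD58ar39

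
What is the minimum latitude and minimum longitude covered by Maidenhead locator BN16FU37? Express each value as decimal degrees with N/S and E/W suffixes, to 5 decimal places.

46.86250° N, 157.55833° W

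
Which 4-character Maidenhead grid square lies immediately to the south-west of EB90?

Longitude square 9; −1 → 8.
Latitude square 0; −1 → -1, wraps to 9, carry into field.
Latitude field B = 1; −1 → 0 = A.

EA89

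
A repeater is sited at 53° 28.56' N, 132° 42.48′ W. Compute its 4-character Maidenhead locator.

Add 180° to longitude and 90° to latitude: 47.29, 143.48.
Field: lon ⌊47.29/20⌋ = 2 → C; lat ⌊143.48/10⌋ = 14 → O.
Square: lon ⌊7.29/2⌋ = 3; lat ⌊3.48/1⌋ = 3.

CO33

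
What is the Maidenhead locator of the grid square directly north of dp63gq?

DP63gr

Latitude subsquare q = 16; +1 → 17 = r.
The longitude characters are unchanged.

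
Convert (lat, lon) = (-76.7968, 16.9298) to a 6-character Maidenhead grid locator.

Offset from 180°W / 90°S: lon 196.9298°, lat 13.2032°.
Field: 196.9298/20 → 9 → J, 13.2032/10 → 1 → B; chars JB.
Square: 16.9298/2 → 8, 3.2032/1 → 3; chars 83.
Subsquare: 0.9298/0.0833333 → 11 → l, 0.2032/0.0416667 → 4 → e; chars le.

JB83le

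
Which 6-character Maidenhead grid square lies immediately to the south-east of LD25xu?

Longitude subsquare x = 23; +1 → 24, wraps to 0 = a, carry into square.
Longitude square 2; +1 → 3.
Latitude subsquare u = 20; −1 → 19 = t.

LD35at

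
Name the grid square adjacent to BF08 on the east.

BF18

Longitude square 0; +1 → 1.
The latitude characters are unchanged.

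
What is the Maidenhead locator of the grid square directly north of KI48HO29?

Latitude extended square 9; +1 → 10, wraps to 0, carry into subsquare.
Latitude subsquare o = 14; +1 → 15 = p.
The longitude characters are unchanged.

KI48hp20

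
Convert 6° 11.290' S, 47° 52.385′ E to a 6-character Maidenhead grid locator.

Shift to the Maidenhead origin (180°W, 90°S): lon 227.8731, lat 83.8118.
Field (20°×10°, letters A–R): 227.8731/20 → 11 → L, 83.8118/10 → 8 → I; chars LI.
Square (2°×1°, digits 0–9): 7.8731/2 → 3, 3.8118/1 → 3; chars 33.
Subsquare (5′×2.5′, letters a–x): 1.8731/0.0833333 → 22 → w, 0.8118/0.0416667 → 19 → t; chars wt.

LI33wt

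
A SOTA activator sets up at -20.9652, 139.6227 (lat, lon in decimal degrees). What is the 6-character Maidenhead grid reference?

PG99ta

Add 180° to longitude and 90° to latitude: 319.6227, 69.0348.
Field: 319.6227/20 → 15 → P, 69.0348/10 → 6 → G; chars PG.
Square: 19.6227/2 → 9, 9.0348/1 → 9; chars 99.
Subsquare: 1.6227/0.0833333 → 19 → t, 0.0348/0.0416667 → 0 → a; chars ta.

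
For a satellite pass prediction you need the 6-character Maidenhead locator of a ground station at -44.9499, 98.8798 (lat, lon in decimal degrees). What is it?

NE95kb

Shift to the Maidenhead origin (180°W, 90°S): lon 278.8798, lat 45.0501.
Field: lon ⌊278.8798/20⌋ = 13 → N; lat ⌊45.0501/10⌋ = 4 → E.
Square: lon ⌊18.8798/2⌋ = 9; lat ⌊5.0501/1⌋ = 5.
Subsquare: lon ⌊0.8798/0.0833333⌋ = 10 → k; lat ⌊0.0501/0.0416667⌋ = 1 → b.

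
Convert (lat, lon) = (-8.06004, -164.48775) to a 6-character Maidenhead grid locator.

Shift to the Maidenhead origin (180°W, 90°S): lon 15.5122, lat 81.9400.
Field: lon ⌊15.5122/20⌋ = 0 → A; lat ⌊81.9400/10⌋ = 8 → I.
Square: lon ⌊15.5122/2⌋ = 7; lat ⌊1.9400/1⌋ = 1.
Subsquare: lon ⌊1.5122/0.0833333⌋ = 18 → s; lat ⌊0.9400/0.0416667⌋ = 22 → w.

AI71sw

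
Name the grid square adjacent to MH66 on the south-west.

MH55

Longitude square 6; −1 → 5.
Latitude square 6; −1 → 5.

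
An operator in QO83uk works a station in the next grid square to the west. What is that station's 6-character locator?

QO83tk

Longitude subsquare u = 20; −1 → 19 = t.
The latitude characters are unchanged.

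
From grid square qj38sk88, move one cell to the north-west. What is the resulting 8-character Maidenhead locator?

QJ38sk79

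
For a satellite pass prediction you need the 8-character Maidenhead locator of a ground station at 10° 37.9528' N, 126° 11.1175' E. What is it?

Shift to the Maidenhead origin (180°W, 90°S): lon 306.18529, lat 100.63255.
Field: 306.18529/20 → 15 → P, 100.63255/10 → 10 → K; chars PK.
Square: 6.18529/2 → 3, 0.63255/1 → 0; chars 30.
Subsquare: 0.18529/0.0833333 → 2 → c, 0.63255/0.0416667 → 15 → p; chars cp.
Extended square: 0.01863/0.00833333 → 2, 0.00755/0.00416667 → 1; chars 21.

PK30cp21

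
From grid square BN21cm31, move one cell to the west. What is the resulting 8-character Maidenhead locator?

Longitude extended square 3; −1 → 2.
The latitude characters are unchanged.

BN21cm21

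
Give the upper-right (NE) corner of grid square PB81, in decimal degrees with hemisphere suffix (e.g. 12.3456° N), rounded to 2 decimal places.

78.00° S, 138.00° E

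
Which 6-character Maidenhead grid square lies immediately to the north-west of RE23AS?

RE13xt

Longitude subsquare a = 0; −1 → -1, wraps to 23 = x, carry into square.
Longitude square 2; −1 → 1.
Latitude subsquare s = 18; +1 → 19 = t.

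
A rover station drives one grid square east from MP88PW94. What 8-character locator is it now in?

Longitude extended square 9; +1 → 10, wraps to 0, carry into subsquare.
Longitude subsquare p = 15; +1 → 16 = q.
The latitude characters are unchanged.

MP88qw04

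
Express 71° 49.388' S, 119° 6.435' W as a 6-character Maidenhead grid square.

DB08ke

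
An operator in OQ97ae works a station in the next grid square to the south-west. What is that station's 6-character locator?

OQ87xd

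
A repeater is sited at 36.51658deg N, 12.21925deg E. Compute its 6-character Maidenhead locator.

JM66cm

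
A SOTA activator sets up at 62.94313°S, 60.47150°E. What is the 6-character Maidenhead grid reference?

MC07fb

Shift to the Maidenhead origin (180°W, 90°S): lon 240.4715, lat 27.0569.
Field (20°×10°, letters A–R): lon ⌊240.4715/20⌋ = 12 → M; lat ⌊27.0569/10⌋ = 2 → C.
Square (2°×1°, digits 0–9): lon ⌊0.4715/2⌋ = 0; lat ⌊7.0569/1⌋ = 7.
Subsquare (5′×2.5′, letters a–x): lon ⌊0.4715/0.0833333⌋ = 5 → f; lat ⌊0.0569/0.0416667⌋ = 1 → b.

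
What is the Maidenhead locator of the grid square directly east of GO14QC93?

GO14rc03

Longitude extended square 9; +1 → 10, wraps to 0, carry into subsquare.
Longitude subsquare q = 16; +1 → 17 = r.
The latitude characters are unchanged.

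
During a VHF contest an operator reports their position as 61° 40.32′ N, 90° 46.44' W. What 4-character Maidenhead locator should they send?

EP41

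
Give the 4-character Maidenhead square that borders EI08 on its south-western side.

Longitude square 0; −1 → -1, wraps to 9, carry into field.
Longitude field E = 4; −1 → 3 = D.
Latitude square 8; −1 → 7.

DI97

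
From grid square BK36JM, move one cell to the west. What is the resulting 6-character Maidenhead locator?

BK36im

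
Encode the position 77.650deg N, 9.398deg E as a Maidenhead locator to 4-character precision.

JQ47

Offset from 180°W / 90°S: lon 189.40°, lat 167.65°.
Field: 189.40/20 → 9 → J, 167.65/10 → 16 → Q; chars JQ.
Square: 9.40/2 → 4, 7.65/1 → 7; chars 47.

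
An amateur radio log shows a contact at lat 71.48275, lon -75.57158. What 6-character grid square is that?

FQ21fl

Offset from 180°W / 90°S: lon 104.4284°, lat 161.4828°.
Field (20°×10°, letters A–R): 104.4284/20 → 5 → F, 161.4828/10 → 16 → Q; chars FQ.
Square (2°×1°, digits 0–9): 4.4284/2 → 2, 1.4828/1 → 1; chars 21.
Subsquare (5′×2.5′, letters a–x): 0.4284/0.0833333 → 5 → f, 0.4828/0.0416667 → 11 → l; chars fl.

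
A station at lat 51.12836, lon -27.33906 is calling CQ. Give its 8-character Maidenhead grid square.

HO61hd90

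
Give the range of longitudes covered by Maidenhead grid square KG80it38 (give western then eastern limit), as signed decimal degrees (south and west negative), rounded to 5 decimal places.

Field K=10, G=6: +10·20° lon, +6·10° lat → SW at lon 20°, lat -30°.
Square 8, 0: +8·2° lon, +0·1° lat → SW at lon 36°, lat -30°.
Subsquare i=8, t=19: +8·0.0833333° lon, +19·0.0416667° lat → SW at lon 36.6667°, lat -29.2083°.
Extended square 3, 8: +3·0.00833333° lon, +8·0.00416667° lat → SW at lon 36.6917°, lat -29.175°.
Cell spans 0.00833333° lon × 0.00416667° lat.
west 36.69167, east 36.70000.

36.69167, 36.70000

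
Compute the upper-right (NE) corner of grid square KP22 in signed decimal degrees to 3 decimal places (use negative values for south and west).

Field K=10, P=15: +10·20° lon, +15·10° lat → SW at lon 20°, lat 60°.
Square 2, 2: +2·2° lon, +2·1° lat → SW at lon 24°, lat 62°.
Cell spans 2° lon × 1° lat. NE corner is SW corner plus one full cell.
latitude 63.000, longitude 26.000.

63.000, 26.000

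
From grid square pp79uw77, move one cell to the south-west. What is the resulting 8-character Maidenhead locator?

Longitude extended square 7; −1 → 6.
Latitude extended square 7; −1 → 6.

PP79uw66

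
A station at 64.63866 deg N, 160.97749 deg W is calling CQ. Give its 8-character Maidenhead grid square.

AP94mp23

Offset from 180°W / 90°S: lon 19.02251°, lat 154.63866°.
Field (20°×10°, letters A–R): 19.02251/20 → 0 → A, 154.63866/10 → 15 → P; chars AP.
Square (2°×1°, digits 0–9): 19.02251/2 → 9, 4.63866/1 → 4; chars 94.
Subsquare (5′×2.5′, letters a–x): 1.02251/0.0833333 → 12 → m, 0.63866/0.0416667 → 15 → p; chars mp.
Extended square (30″×15″, digits 0–9): 0.02251/0.00833333 → 2, 0.01366/0.00416667 → 3; chars 23.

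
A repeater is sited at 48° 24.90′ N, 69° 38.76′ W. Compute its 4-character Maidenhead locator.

FN58

Offset from 180°W / 90°S: lon 110.35°, lat 138.41°.
Field: lon ⌊110.35/20⌋ = 5 → F; lat ⌊138.41/10⌋ = 13 → N.
Square: lon ⌊10.35/2⌋ = 5; lat ⌊8.41/1⌋ = 8.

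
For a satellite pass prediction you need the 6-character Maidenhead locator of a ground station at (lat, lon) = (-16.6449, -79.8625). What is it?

Add 180° to longitude and 90° to latitude: 100.1375, 73.3551.
Field: lon ⌊100.1375/20⌋ = 5 → F; lat ⌊73.3551/10⌋ = 7 → H.
Square: lon ⌊0.1375/2⌋ = 0; lat ⌊3.3551/1⌋ = 3.
Subsquare: lon ⌊0.1375/0.0833333⌋ = 1 → b; lat ⌊0.3551/0.0416667⌋ = 8 → i.

FH03bi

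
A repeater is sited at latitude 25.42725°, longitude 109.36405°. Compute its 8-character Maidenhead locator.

OL45qk32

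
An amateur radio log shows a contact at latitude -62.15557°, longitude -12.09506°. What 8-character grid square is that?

IC37wu82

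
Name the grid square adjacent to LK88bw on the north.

LK88bx

Latitude subsquare w = 22; +1 → 23 = x.
The longitude characters are unchanged.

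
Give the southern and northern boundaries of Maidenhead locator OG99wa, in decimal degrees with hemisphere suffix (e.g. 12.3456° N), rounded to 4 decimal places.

Field O=14, G=6: +14·20° lon, +6·10° lat → SW at lon 100°, lat -30°.
Square 9, 9: +9·2° lon, +9·1° lat → SW at lon 118°, lat -21°.
Subsquare w=22, a=0: +22·0.0833333° lon, +0·0.0416667° lat → SW at lon 119.833°, lat -21°.
Cell spans 0.0833333° lon × 0.0416667° lat.
south 21.0000° S, north 20.9583° S.

21.0000° S, 20.9583° S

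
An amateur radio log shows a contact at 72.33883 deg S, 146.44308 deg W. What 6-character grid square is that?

BB67sp

Shift to the Maidenhead origin (180°W, 90°S): lon 33.5569, lat 17.6612.
Field (20°×10°, letters A–R): lon ⌊33.5569/20⌋ = 1 → B; lat ⌊17.6612/10⌋ = 1 → B.
Square (2°×1°, digits 0–9): lon ⌊13.5569/2⌋ = 6; lat ⌊7.6612/1⌋ = 7.
Subsquare (5′×2.5′, letters a–x): lon ⌊1.5569/0.0833333⌋ = 18 → s; lat ⌊0.6612/0.0416667⌋ = 15 → p.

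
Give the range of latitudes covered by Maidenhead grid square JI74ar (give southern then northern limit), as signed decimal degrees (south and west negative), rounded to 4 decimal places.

-5.2917, -5.2500

Field J=9, I=8: +9·20° lon, +8·10° lat → SW at lon 0°, lat -10°.
Square 7, 4: +7·2° lon, +4·1° lat → SW at lon 14°, lat -6°.
Subsquare a=0, r=17: +0·0.0833333° lon, +17·0.0416667° lat → SW at lon 14°, lat -5.29167°.
Cell spans 0.0833333° lon × 0.0416667° lat.
south -5.2917, north -5.2500.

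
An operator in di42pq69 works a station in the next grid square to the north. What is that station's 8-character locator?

Latitude extended square 9; +1 → 10, wraps to 0, carry into subsquare.
Latitude subsquare q = 16; +1 → 17 = r.
The longitude characters are unchanged.

DI42pr60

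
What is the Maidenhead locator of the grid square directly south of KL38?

KL37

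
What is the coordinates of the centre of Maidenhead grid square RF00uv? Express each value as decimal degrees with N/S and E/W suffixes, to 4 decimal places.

Field R=17, F=5: +17·20° lon, +5·10° lat → SW at lon 160°, lat -40°.
Square 0, 0: +0·2° lon, +0·1° lat → SW at lon 160°, lat -40°.
Subsquare u=20, v=21: +20·0.0833333° lon, +21·0.0416667° lat → SW at lon 161.667°, lat -39.125°.
Cell spans 0.0833333° lon × 0.0416667° lat. Centre is SW corner plus half of each.
latitude 39.1042° S, longitude 161.7083° E.

39.1042° S, 161.7083° E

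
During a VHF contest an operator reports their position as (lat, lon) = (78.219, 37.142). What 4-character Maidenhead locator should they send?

KQ88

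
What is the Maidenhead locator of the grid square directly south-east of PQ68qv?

PQ68ru

Longitude subsquare q = 16; +1 → 17 = r.
Latitude subsquare v = 21; −1 → 20 = u.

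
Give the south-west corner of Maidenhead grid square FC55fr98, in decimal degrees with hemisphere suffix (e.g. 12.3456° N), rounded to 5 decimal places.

64.25833° S, 69.50833° W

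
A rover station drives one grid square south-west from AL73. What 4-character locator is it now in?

AL62

Longitude square 7; −1 → 6.
Latitude square 3; −1 → 2.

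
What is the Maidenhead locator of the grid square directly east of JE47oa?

JE47pa

Longitude subsquare o = 14; +1 → 15 = p.
The latitude characters are unchanged.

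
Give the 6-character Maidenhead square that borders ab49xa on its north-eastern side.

AB59ab

Longitude subsquare x = 23; +1 → 24, wraps to 0 = a, carry into square.
Longitude square 4; +1 → 5.
Latitude subsquare a = 0; +1 → 1 = b.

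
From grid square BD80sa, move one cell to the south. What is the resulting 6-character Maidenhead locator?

BC89sx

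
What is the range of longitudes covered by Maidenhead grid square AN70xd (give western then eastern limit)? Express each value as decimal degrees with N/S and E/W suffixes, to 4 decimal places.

Field A=0, N=13: +0·20° lon, +13·10° lat → SW at lon -180°, lat 40°.
Square 7, 0: +7·2° lon, +0·1° lat → SW at lon -166°, lat 40°.
Subsquare x=23, d=3: +23·0.0833333° lon, +3·0.0416667° lat → SW at lon -164.083°, lat 40.125°.
Cell spans 0.0833333° lon × 0.0416667° lat.
west 164.0833° W, east 164.0000° W.

164.0833° W, 164.0000° W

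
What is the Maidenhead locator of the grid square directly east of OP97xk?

Longitude subsquare x = 23; +1 → 24, wraps to 0 = a, carry into square.
Longitude square 9; +1 → 10, wraps to 0, carry into field.
Longitude field O = 14; +1 → 15 = P.
The latitude characters are unchanged.

PP07ak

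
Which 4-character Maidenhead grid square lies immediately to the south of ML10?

Latitude square 0; −1 → -1, wraps to 9, carry into field.
Latitude field L = 11; −1 → 10 = K.
The longitude characters are unchanged.

MK19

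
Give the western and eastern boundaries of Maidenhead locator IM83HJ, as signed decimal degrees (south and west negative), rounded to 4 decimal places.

-3.4167, -3.3333

Field I=8, M=12: +8·20° lon, +12·10° lat → SW at lon -20°, lat 30°.
Square 8, 3: +8·2° lon, +3·1° lat → SW at lon -4°, lat 33°.
Subsquare h=7, j=9: +7·0.0833333° lon, +9·0.0416667° lat → SW at lon -3.41667°, lat 33.375°.
Cell spans 0.0833333° lon × 0.0416667° lat.
west -3.4167, east -3.3333.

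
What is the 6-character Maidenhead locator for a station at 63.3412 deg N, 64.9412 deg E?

Offset from 180°W / 90°S: lon 244.9412°, lat 153.3412°.
Field: 244.9412/20 → 12 → M, 153.3412/10 → 15 → P; chars MP.
Square: 4.9412/2 → 2, 3.3412/1 → 3; chars 23.
Subsquare: 0.9412/0.0833333 → 11 → l, 0.3412/0.0416667 → 8 → i; chars li.

MP23li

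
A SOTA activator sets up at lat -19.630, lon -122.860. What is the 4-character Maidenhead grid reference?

Offset from 180°W / 90°S: lon 57.14°, lat 70.37°.
Field: 57.14/20 → 2 → C, 70.37/10 → 7 → H; chars CH.
Square: 17.14/2 → 8, 0.37/1 → 0; chars 80.

CH80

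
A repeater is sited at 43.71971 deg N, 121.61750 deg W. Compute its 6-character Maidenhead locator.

Add 180° to longitude and 90° to latitude: 58.3825, 133.7197.
Field (20°×10°, letters A–R): 58.3825/20 → 2 → C, 133.7197/10 → 13 → N; chars CN.
Square (2°×1°, digits 0–9): 18.3825/2 → 9, 3.7197/1 → 3; chars 93.
Subsquare (5′×2.5′, letters a–x): 0.3825/0.0833333 → 4 → e, 0.7197/0.0416667 → 17 → r; chars er.

CN93er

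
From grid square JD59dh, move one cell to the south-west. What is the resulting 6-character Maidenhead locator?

Longitude subsquare d = 3; −1 → 2 = c.
Latitude subsquare h = 7; −1 → 6 = g.

JD59cg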